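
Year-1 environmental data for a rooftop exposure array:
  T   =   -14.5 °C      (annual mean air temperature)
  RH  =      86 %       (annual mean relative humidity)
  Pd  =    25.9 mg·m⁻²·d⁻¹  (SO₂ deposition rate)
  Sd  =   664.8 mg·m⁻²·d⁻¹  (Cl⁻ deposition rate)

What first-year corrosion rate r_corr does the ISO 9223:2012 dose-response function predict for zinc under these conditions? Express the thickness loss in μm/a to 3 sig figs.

r_corr = 1.52 μm/a

zinc: f(T) = +0.038·(T−10) [T≤10 °C] = -0.9310
  SO₂ term: 0.0129·25.9^0.44·exp(0.046·86-0.9310) = 1.112
  Sd branch = 0.0175·Sd^0.57·e^(0.008·RH+0.085·T) = 0.4126 μm/a
  r_corr = 1.112 + 0.4126 = 1.525 μm/a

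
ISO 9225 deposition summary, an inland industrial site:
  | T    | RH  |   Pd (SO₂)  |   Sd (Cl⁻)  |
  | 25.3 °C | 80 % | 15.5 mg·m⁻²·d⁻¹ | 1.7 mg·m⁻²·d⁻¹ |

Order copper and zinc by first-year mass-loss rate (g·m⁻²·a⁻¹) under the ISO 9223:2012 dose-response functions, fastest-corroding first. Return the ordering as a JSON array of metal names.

["copper", "zinc"]

copper: T>10 °C ⇒ hinge -0.080·(25.3−10) = -1.2240
  sulphur-dioxide contribution → 0.3565 μm/a
  chloride contribution → 0.728 μm/a
  ⇒ r_corr(copper) = 1.084 μm/a
  mass loss = 1.084 μm/a × 8.96 g/cm³ = 9.717 g·m⁻²·a⁻¹
zinc: temperature factor f = -0.071·(15.3) = -1.0863
  sulphur-dioxide contribution → 0.5765 μm/a
  chloride contribution → 0.3857 μm/a
  ⇒ r_corr(zinc) = 0.9622 μm/a
  mass loss = 0.9622 μm/a × 7.14 g/cm³ = 6.87 g·m⁻²·a⁻¹
Ordering by g·m⁻²·a⁻¹: copper (9.72) > zinc (6.87)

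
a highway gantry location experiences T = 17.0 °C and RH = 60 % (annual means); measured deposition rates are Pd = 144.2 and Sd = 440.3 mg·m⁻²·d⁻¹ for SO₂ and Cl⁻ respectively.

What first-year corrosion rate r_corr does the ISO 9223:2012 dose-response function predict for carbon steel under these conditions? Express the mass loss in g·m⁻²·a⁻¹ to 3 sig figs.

carbon steel: f(T) = -0.054·(T−10) [T>10 °C] = -0.3780
  Pd branch = 1.77·Pd^0.52·e^(0.02·RH+f) = 53.41 μm/a
  Cl⁻ term: 0.102·440.3^0.62·exp(0.033·60+0.04·17.0) = 63.53
  sum: 53.41 + 63.53 → r_corr = 116.9 μm/a
Convert to mass loss: 116.9 μm/a × 7.85 g/cm³ = 917.9 g·m⁻²·a⁻¹

r_corr = 918 g·m⁻²·a⁻¹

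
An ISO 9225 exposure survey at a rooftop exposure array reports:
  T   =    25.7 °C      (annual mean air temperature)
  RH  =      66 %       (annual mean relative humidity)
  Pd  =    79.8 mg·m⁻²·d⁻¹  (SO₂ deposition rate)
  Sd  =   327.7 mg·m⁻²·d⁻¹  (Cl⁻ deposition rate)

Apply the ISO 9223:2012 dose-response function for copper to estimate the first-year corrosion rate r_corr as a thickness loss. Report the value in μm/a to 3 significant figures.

copper: temperature factor f = -0.080·(15.7) = -1.2560
  SO₂ term: 0.0053·79.8^0.26·exp(0.059·66-1.2560) = 0.2315
  Sd branch = 0.01025·Sd^0.27·e^(0.036·RH+0.049·T) = 1.856 μm/a
  sum: 0.2315 + 1.856 → r_corr = 2.088 μm/a

r_corr = 2.09 μm/a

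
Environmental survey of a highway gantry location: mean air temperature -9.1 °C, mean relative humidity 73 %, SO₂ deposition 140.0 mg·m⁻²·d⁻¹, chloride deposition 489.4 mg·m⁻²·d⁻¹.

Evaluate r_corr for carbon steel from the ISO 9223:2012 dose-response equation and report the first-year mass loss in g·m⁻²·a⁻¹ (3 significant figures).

r_corr = 332 g·m⁻²·a⁻¹

carbon steel: temperature factor f = +0.150·(-19.1) = -2.8650
  SO₂ term: 1.77·140.0^0.52·exp(0.02·73-2.8650) = 5.673
  Cl⁻ term: 0.102·489.4^0.62·exp(0.033·73+0.04·-9.1) = 36.67
  r_corr = 5.673 + 36.67 = 42.34 μm/a
Convert to mass loss: 42.34 μm/a × 7.85 g/cm³ = 332.4 g·m⁻²·a⁻¹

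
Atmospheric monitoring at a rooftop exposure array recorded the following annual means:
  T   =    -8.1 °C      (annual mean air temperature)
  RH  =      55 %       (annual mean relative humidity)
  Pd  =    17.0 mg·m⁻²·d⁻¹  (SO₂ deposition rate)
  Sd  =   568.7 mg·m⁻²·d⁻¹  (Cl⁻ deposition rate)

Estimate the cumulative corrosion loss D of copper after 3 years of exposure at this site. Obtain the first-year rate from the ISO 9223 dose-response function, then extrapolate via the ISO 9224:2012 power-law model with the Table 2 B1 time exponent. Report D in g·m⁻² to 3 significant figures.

D(3) = 5.70 g·m⁻²

copper: temperature factor f = +0.126·(-18.1) = -2.2806
  SO₂ term: 0.0053·17.0^0.26·exp(0.059·55-2.2806) = 0.02904
  Sd branch = 0.01025·Sd^0.27·e^(0.036·RH+0.049·T) = 0.2767 μm/a
  r_corr = 0.02904 + 0.2767 = 0.3058 μm/a
ISO 9224: D(t) = r_corr · t^b with b = 0.667 (copper, B1)
  D(3) = 0.3058 × 3^0.667 = 0.3058 × 2.081 = 0.6363 μm
  Mass loss = 0.6363 μm × 8.96 g/cm³ = 5.701 g·m⁻²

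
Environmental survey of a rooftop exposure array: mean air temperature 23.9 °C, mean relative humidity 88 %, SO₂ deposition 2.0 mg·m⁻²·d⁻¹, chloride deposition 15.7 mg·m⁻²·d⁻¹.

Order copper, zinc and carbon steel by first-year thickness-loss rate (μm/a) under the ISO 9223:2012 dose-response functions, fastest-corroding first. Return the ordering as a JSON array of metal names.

copper: T>10 °C ⇒ hinge -0.080·(23.9−10) = -1.1120
  sulphur-dioxide contribution → 0.3754 μm/a
  chloride contribution → 1.652 μm/a
  total first-year rate 2.028 μm/a
zinc: f(T) = -0.071·(T−10) [T>10 °C] = -0.9869
  sulphur-dioxide contribution → 0.3736 μm/a
  chloride contribution → 1.296 μm/a
  ⇒ r_corr(zinc) = 1.67 μm/a
carbon steel: temperature factor f = -0.054·(13.9) = -0.7506
  sulphur-dioxide contribution → 6.964 μm/a
  chloride contribution → 26.7 μm/a
  ⇒ r_corr(carbon steel) = 33.66 μm/a
Ordering by μm/a: carbon steel (33.7) > copper (2.03) > zinc (1.67)

["carbon steel", "copper", "zinc"]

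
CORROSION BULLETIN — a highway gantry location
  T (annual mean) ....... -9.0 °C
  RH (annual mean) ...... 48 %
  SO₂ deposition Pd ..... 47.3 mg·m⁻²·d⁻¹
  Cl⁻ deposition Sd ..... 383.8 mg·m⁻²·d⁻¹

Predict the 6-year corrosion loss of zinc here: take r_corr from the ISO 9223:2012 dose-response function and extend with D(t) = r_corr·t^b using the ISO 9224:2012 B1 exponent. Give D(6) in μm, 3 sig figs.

D(6) = 2.86 μm

zinc: T≤10 °C ⇒ hinge +0.038·(-9.0−10) = -0.7220
  sulphur-dioxide contribution → 0.3111 μm/a
  chloride contribution → 0.3552 μm/a
  total first-year rate 0.6663 μm/a
Long-term exponent b (ISO 9224 Table 2, B1) = 0.813
  D(6) = 0.6663 × 6^0.813 = 0.6663 × 4.292 = 2.86 μm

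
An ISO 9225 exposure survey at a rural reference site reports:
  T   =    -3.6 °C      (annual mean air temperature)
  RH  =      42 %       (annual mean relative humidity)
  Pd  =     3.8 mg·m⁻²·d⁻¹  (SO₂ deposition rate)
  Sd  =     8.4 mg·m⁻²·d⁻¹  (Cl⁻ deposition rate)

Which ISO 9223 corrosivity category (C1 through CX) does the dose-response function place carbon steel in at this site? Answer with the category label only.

C2

carbon steel: T≤10 °C ⇒ hinge +0.150·(-3.6−10) = -2.0400
  sulphur-dioxide contribution → 1.067 μm/a
  chloride contribution → 1.321 μm/a
  total first-year rate 2.389 μm/a
2.39 μm/a falls in (1.3, 25] for carbon steel → category C2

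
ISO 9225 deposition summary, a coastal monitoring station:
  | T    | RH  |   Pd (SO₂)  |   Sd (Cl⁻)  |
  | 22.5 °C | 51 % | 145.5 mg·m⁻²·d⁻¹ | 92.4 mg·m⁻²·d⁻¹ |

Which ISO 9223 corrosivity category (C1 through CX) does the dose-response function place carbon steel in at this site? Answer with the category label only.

C4

carbon steel: f(T) = -0.054·(T−10) [T>10 °C] = -0.6750
  SO₂ term: 1.77·145.5^0.52·exp(0.02·51-0.6750) = 33.3
  Sd branch = 0.102·Sd^0.62·e^(0.033·RH+0.04·T) = 22.34 μm/a
  sum: 33.3 + 22.34 → r_corr = 55.64 μm/a
Category bounds: 50…80 μm/a bracket r_corr ⇒ C4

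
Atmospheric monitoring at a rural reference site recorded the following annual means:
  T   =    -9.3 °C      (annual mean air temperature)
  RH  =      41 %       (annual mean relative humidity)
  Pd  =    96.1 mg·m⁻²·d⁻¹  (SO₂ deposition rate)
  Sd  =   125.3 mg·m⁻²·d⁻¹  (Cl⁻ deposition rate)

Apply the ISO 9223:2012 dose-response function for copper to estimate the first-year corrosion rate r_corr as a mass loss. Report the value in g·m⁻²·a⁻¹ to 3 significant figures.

r_corr = 1.09 g·m⁻²·a⁻¹

copper: f(T) = +0.126·(T−10) [T≤10 °C] = -2.4318
  SO₂ term: 0.0053·96.1^0.26·exp(0.059·41-2.4318) = 0.01715
  Cl⁻ term: 0.01025·125.3^0.27·exp(0.036·41+0.049·-9.3) = 0.1048
  sum: 0.01715 + 0.1048 → r_corr = 0.1219 μm/a
Convert to mass loss: 0.1219 μm/a × 8.96 g/cm³ = 1.092 g·m⁻²·a⁻¹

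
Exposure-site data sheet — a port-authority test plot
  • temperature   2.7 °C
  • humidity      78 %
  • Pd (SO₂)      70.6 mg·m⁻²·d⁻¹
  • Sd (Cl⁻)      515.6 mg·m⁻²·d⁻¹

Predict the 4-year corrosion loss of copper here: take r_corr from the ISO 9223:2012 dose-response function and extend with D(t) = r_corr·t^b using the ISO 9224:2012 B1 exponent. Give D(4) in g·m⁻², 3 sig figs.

D(4) = 38.0 g·m⁻²

copper: temperature factor f = +0.126·(-7.3) = -0.9198
  Pd branch = 0.0053·Pd^0.26·e^(0.059·RH+f) = 0.637 μm/a
  Cl⁻ term: 0.01025·515.6^0.27·exp(0.036·78+0.049·2.7) = 1.047
  r_corr = 0.637 + 1.047 = 1.684 μm/a
Power-law: D(4) = r_corr · 4^0.667
  D(4) = 1.684 × 4^0.667 = 1.684 × 2.521 = 4.246 μm
  Mass loss = 4.246 μm × 8.96 g/cm³ = 38.04 g·m⁻²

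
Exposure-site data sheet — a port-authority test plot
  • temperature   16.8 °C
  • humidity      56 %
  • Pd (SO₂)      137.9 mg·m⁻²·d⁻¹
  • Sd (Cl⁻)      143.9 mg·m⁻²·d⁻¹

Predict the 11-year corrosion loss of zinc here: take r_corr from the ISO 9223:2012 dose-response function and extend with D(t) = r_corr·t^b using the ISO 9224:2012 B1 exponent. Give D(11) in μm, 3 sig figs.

D(11) = 20.1 μm

zinc: f(T) = -0.071·(T−10) [T>10 °C] = -0.4828
  sulphur-dioxide contribution → 0.9142 μm/a
  chloride contribution → 1.94 μm/a
  ⇒ r_corr(zinc) = 2.855 μm/a
Power-law: D(11) = r_corr · 11^0.813
  D(11) = 2.855 × 11^0.813 = 2.855 × 7.025 = 20.05 μm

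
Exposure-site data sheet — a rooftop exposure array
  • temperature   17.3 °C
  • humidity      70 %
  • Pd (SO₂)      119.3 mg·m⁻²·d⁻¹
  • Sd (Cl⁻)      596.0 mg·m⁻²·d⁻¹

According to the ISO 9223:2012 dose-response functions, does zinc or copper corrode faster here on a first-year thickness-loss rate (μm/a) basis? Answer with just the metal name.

zinc: temperature factor f = -0.071·(7.3) = -0.5183
  SO₂ term: 0.0129·119.3^0.44·exp(0.046·70-0.5183) = 1.576
  Cl⁻ term: 0.0175·596.0^0.57·exp(0.008·70+0.085·17.3) = 5.091
  r_corr = 1.576 + 5.091 = 6.667 μm/a
copper: f(T) = -0.080·(T−10) [T>10 °C] = -0.5840
  Pd branch = 0.0053·Pd^0.26·e^(0.059·RH+f) = 0.6371 μm/a
  Sd branch = 0.01025·Sd^0.27·e^(0.036·RH+0.049·T) = 1.67 μm/a
  sum: 0.6371 + 1.67 → r_corr = 2.307 μm/a
Ordering by μm/a: zinc (6.67) > copper (2.31)

zinc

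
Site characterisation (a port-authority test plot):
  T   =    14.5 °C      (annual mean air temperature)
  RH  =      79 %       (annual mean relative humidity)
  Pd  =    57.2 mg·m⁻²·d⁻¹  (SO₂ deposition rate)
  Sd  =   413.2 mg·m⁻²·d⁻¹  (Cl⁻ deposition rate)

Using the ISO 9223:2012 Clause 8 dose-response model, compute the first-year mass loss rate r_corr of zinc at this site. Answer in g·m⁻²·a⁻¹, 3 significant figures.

r_corr = 40.0 g·m⁻²·a⁻¹

zinc: temperature factor f = -0.071·(4.5) = -0.3195
  Pd branch = 0.0129·Pd^0.44·e^(0.046·RH+f) = 2.105 μm/a
  Sd branch = 0.0175·Sd^0.57·e^(0.008·RH+0.085·T) = 3.499 μm/a
  r_corr = 2.105 + 3.499 = 5.605 μm/a
Convert to mass loss: 5.605 μm/a × 7.14 g/cm³ = 40.02 g·m⁻²·a⁻¹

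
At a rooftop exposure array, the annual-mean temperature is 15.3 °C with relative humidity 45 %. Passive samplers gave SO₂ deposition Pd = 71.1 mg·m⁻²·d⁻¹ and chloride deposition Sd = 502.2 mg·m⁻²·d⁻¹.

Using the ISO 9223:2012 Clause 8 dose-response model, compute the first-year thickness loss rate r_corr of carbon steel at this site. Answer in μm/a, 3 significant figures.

carbon steel: temperature factor f = -0.054·(5.3) = -0.2862
  Pd branch = 1.77·Pd^0.52·e^(0.02·RH+f) = 30.03 μm/a
  Cl⁻ term: 0.102·502.2^0.62·exp(0.033·45+0.04·15.3) = 39.25
  sum: 30.03 + 39.25 → r_corr = 69.28 μm/a

r_corr = 69.3 μm/a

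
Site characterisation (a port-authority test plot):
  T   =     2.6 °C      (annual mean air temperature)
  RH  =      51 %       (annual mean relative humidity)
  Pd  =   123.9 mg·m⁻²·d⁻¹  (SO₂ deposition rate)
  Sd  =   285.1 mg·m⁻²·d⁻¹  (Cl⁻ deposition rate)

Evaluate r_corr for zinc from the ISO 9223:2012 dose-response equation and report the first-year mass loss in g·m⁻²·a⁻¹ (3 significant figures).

r_corr = 11.9 g·m⁻²·a⁻¹

zinc: T≤10 °C ⇒ hinge +0.038·(2.6−10) = -0.2812
  Pd branch = 0.0129·Pd^0.44·e^(0.046·RH+f) = 0.8478 μm/a
  Sd branch = 0.0175·Sd^0.57·e^(0.008·RH+0.085·T) = 0.8233 μm/a
  r_corr = 0.8478 + 0.8233 = 1.671 μm/a
Convert to mass loss: 1.671 μm/a × 7.14 g/cm³ = 11.93 g·m⁻²·a⁻¹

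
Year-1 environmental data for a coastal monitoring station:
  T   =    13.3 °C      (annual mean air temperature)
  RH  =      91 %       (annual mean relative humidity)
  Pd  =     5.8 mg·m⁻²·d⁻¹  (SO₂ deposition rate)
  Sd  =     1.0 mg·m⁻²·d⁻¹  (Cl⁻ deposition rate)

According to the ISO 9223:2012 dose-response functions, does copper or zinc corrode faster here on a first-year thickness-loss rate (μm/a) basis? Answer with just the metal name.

copper

copper: T>10 °C ⇒ hinge -0.080·(13.3−10) = -0.2640
  sulphur-dioxide contribution → 1.38 μm/a
  chloride contribution → 0.5206 μm/a
  total first-year rate 1.9 μm/a
zinc: temperature factor f = -0.071·(3.3) = -0.2343
  sulphur-dioxide contribution → 1.454 μm/a
  chloride contribution → 0.1122 μm/a
  ⇒ r_corr(zinc) = 1.567 μm/a
Ordering by μm/a: copper (1.9) > zinc (1.57)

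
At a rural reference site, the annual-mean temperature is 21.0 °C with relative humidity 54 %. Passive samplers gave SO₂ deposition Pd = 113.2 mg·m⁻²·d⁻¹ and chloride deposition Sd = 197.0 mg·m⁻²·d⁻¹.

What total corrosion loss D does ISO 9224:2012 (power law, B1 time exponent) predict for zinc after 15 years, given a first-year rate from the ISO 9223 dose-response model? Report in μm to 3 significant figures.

D(15) = 34.6 μm

zinc: temperature factor f = -0.071·(11.0) = -0.7810
  sulphur-dioxide contribution → 0.5674 μm/a
  chloride contribution → 3.264 μm/a
  total first-year rate 3.831 μm/a
Long-term exponent b (ISO 9224 Table 2, B1) = 0.813
  D(15) = 3.831 × 15^0.813 = 3.831 × 9.04 = 34.63 μm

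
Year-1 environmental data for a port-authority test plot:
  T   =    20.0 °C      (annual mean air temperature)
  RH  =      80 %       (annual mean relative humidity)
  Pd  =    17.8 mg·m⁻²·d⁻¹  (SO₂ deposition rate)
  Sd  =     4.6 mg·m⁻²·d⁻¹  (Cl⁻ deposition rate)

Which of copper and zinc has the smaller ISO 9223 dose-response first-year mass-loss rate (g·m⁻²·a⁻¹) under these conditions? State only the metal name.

zinc

copper: temperature factor f = -0.080·(10.0) = -0.8000
  Pd branch = 0.0053·Pd^0.26·e^(0.059·RH+f) = 0.5647 μm/a
  Sd branch = 0.01025·Sd^0.27·e^(0.036·RH+0.049·T) = 0.7346 μm/a
  r_corr = 0.5647 + 0.7346 = 1.299 μm/a
  mass loss = 1.299 μm/a × 8.96 g/cm³ = 11.64 g·m⁻²·a⁻¹
zinc: temperature factor f = -0.071·(10.0) = -0.7100
  SO₂ term: 0.0129·17.8^0.44·exp(0.046·80-0.7100) = 0.8925
  Sd branch = 0.0175·Sd^0.57·e^(0.008·RH+0.085·T) = 0.4336 μm/a
  r_corr = 0.8925 + 0.4336 = 1.326 μm/a
  mass loss = 1.326 μm/a × 7.14 g/cm³ = 9.468 g·m⁻²·a⁻¹
Ordering by g·m⁻²·a⁻¹: copper (11.6) > zinc (9.47)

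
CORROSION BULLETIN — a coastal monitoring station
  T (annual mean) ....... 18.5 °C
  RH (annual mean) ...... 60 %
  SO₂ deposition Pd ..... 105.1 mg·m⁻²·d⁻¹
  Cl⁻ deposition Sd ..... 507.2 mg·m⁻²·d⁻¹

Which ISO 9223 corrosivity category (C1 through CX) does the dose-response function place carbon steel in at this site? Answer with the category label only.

C5

carbon steel: T>10 °C ⇒ hinge -0.054·(18.5−10) = -0.4590
  Pd branch = 1.77·Pd^0.52·e^(0.02·RH+f) = 41.78 μm/a
  Cl⁻ term: 0.102·507.2^0.62·exp(0.033·60+0.04·18.5) = 73.64
  r_corr = 41.78 + 73.64 = 115.4 μm/a
ISO 9223 Table 2 (carbon steel): 80 < 115 ≤ 200 μm/a ⇒ C5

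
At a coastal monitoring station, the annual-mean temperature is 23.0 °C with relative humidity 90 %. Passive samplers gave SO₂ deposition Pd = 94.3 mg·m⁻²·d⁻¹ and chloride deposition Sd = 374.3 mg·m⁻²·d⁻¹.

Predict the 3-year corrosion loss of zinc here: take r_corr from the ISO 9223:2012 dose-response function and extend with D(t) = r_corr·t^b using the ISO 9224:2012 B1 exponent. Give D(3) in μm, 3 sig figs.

D(3) = 24.0 μm

zinc: f(T) = -0.071·(T−10) [T>10 °C] = -0.9230
  SO₂ term: 0.0129·94.3^0.44·exp(0.046·90-0.9230) = 2.38
  Cl⁻ term: 0.0175·374.3^0.57·exp(0.008·90+0.085·23.0) = 7.439
  sum: 2.38 + 7.439 → r_corr = 9.819 μm/a
Power-law: D(3) = r_corr · 3^0.813
  D(3) = 9.819 × 3^0.813 = 9.819 × 2.443 = 23.99 μm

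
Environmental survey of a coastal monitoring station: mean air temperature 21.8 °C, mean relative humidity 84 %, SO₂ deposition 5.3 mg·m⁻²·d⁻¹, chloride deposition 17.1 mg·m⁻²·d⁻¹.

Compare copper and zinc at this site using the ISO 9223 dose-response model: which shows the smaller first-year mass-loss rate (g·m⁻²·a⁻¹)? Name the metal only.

copper: T>10 °C ⇒ hinge -0.080·(21.8−10) = -0.9440
  sulphur-dioxide contribution → 0.4518 μm/a
  chloride contribution → 1.321 μm/a
  ⇒ r_corr(copper) = 1.773 μm/a
  mass loss = 1.773 μm/a × 8.96 g/cm³ = 15.88 g·m⁻²·a⁻¹
zinc: T>10 °C ⇒ hinge -0.071·(21.8−10) = -0.8378
  sulphur-dioxide contribution → 0.554 μm/a
  chloride contribution → 1.103 μm/a
  total first-year rate 1.657 μm/a
  mass loss = 1.657 μm/a × 7.14 g/cm³ = 11.83 g·m⁻²·a⁻¹
Ordering by g·m⁻²·a⁻¹: copper (15.9) > zinc (11.8)

zinc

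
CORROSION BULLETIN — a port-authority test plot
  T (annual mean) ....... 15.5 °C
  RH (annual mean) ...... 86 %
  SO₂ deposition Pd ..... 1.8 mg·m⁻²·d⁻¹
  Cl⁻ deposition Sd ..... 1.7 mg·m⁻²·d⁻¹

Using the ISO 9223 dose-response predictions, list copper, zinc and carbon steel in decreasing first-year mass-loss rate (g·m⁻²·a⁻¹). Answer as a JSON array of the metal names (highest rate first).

copper: T>10 °C ⇒ hinge -0.080·(15.5−10) = -0.4400
  sulphur-dioxide contribution → 0.6356 μm/a
  chloride contribution → 0.5589 μm/a
  total first-year rate 1.195 μm/a
  mass loss = 1.195 μm/a × 8.96 g/cm³ = 10.7 g·m⁻²·a⁻¹
zinc: temperature factor f = -0.071·(5.5) = -0.3905
  sulphur-dioxide contribution → 0.5907 μm/a
  chloride contribution → 0.1759 μm/a
  ⇒ r_corr(zinc) = 0.7667 μm/a
  mass loss = 0.7667 μm/a × 7.14 g/cm³ = 5.474 g·m⁻²·a⁻¹
carbon steel: temperature factor f = -0.054·(5.5) = -0.2970
  sulphur-dioxide contribution → 9.97 μm/a
  chloride contribution → 4.501 μm/a
  ⇒ r_corr(carbon steel) = 14.47 μm/a
  mass loss = 14.47 μm/a × 7.85 g/cm³ = 113.6 g·m⁻²·a⁻¹
Ordering by g·m⁻²·a⁻¹: carbon steel (114) > copper (10.7) > zinc (5.47)

["carbon steel", "copper", "zinc"]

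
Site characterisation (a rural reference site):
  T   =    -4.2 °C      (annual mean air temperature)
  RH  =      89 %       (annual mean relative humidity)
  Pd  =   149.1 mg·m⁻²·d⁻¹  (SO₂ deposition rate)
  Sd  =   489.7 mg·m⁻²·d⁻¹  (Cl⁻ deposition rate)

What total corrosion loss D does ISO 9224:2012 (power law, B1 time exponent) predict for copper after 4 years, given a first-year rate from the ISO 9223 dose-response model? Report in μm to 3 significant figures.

D(4) = 4.32 μm

copper: T≤10 °C ⇒ hinge +0.126·(-4.2−10) = -1.7892
  sulphur-dioxide contribution → 0.6206 μm/a
  chloride contribution → 1.094 μm/a
  total first-year rate 1.715 μm/a
ISO 9224: D(t) = r_corr · t^b with b = 0.667 (copper, B1)
  D(4) = 1.715 × 4^0.667 = 1.715 × 2.521 = 4.323 μm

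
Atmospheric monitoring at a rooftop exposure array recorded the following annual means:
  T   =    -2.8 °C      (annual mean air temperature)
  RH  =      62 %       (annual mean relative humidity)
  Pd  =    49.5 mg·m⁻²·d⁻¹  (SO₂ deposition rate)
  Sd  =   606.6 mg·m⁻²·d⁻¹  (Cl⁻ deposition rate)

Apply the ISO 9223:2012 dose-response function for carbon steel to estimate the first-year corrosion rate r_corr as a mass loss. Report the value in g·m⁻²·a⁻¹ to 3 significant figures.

carbon steel: T≤10 °C ⇒ hinge +0.150·(-2.8−10) = -1.9200
  sulphur-dioxide contribution → 6.821 μm/a
  chloride contribution → 37.49 μm/a
  total first-year rate 44.31 μm/a
Convert to mass loss: 44.31 μm/a × 7.85 g/cm³ = 347.8 g·m⁻²·a⁻¹

r_corr = 348 g·m⁻²·a⁻¹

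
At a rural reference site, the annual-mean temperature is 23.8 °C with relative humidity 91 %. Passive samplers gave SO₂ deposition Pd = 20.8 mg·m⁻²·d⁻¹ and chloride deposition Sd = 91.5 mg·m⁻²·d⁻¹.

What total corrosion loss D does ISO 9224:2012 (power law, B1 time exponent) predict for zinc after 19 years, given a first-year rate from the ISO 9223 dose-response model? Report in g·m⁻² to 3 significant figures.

D(19) = 376 g·m⁻²

zinc: f(T) = -0.071·(T−10) [T>10 °C] = -0.9798
  sulphur-dioxide contribution → 1.211 μm/a
  chloride contribution → 3.596 μm/a
  total first-year rate 4.806 μm/a
Long-term exponent b (ISO 9224 Table 2, B1) = 0.813
  D(19) = 4.806 × 19^0.813 = 4.806 × 10.96 = 52.65 μm
  Mass loss = 52.65 μm × 7.14 g/cm³ = 376 g·m⁻²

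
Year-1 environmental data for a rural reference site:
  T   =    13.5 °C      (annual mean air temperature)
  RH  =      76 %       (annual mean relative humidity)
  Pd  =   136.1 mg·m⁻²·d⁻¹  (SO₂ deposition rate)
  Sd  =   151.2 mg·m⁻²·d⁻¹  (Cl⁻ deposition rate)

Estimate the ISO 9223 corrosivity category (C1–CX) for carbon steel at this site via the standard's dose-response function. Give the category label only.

C5

carbon steel: temperature factor f = -0.054·(3.5) = -0.1890
  SO₂ term: 1.77·136.1^0.52·exp(0.02·76-0.1890) = 86.22
  Cl⁻ term: 0.102·151.2^0.62·exp(0.033·76+0.04·13.5) = 48.27
  sum: 86.22 + 48.27 → r_corr = 134.5 μm/a
ISO 9223 Table 2 (carbon steel): 80 < 134 ≤ 200 μm/a ⇒ C5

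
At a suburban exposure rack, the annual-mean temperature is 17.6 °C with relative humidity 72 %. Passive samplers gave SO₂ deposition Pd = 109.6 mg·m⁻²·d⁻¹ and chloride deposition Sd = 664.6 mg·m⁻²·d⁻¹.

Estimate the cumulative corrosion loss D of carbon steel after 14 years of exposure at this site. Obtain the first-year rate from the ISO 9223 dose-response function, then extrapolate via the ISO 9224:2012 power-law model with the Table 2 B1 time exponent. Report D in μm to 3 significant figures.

D(14) = 723 μm

carbon steel: f(T) = -0.054·(T−10) [T>10 °C] = -0.4104
  SO₂ term: 1.77·109.6^0.52·exp(0.02·72-0.4104) = 56.99
  Cl⁻ term: 0.102·664.6^0.62·exp(0.033·72+0.04·17.6) = 124.8
  sum: 56.99 + 124.8 → r_corr = 181.8 μm/a
ISO 9224: D(t) = r_corr · t^b with b = 0.523 (carbon steel, B1)
  D(14) = 181.8 × 14^0.523 = 181.8 × 3.976 = 722.8 μm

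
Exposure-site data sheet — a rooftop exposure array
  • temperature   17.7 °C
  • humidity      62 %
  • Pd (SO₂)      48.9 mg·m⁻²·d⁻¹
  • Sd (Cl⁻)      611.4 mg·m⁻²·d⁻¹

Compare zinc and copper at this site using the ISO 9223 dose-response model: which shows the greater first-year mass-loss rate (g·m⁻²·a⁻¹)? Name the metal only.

zinc: f(T) = -0.071·(T−10) [T>10 °C] = -0.5467
  SO₂ term: 0.0129·48.9^0.44·exp(0.046·62-0.5467) = 0.7163
  Cl⁻ term: 0.0175·611.4^0.57·exp(0.008·62+0.085·17.7) = 5.012
  sum: 0.7163 + 5.012 → r_corr = 5.729 μm/a
  mass loss = 5.729 μm/a × 7.14 g/cm³ = 40.9 g·m⁻²·a⁻¹
copper: T>10 °C ⇒ hinge -0.080·(17.7−10) = -0.6160
  SO₂ term: 0.0053·48.9^0.26·exp(0.059·62-0.6160) = 0.3052
  Cl⁻ term: 0.01025·611.4^0.27·exp(0.036·62+0.049·17.7) = 1.285
  sum: 0.3052 + 1.285 → r_corr = 1.591 μm/a
  mass loss = 1.591 μm/a × 8.96 g/cm³ = 14.25 g·m⁻²·a⁻¹
Ordering by g·m⁻²·a⁻¹: zinc (40.9) > copper (14.3)

zinc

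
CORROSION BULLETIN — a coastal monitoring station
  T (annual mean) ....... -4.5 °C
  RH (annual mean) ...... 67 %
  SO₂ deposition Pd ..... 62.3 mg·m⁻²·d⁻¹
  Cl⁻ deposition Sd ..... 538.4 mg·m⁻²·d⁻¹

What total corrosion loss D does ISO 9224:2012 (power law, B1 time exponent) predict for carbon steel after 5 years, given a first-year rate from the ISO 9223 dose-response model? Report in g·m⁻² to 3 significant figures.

carbon steel: temperature factor f = +0.150·(-14.5) = -2.1750
  SO₂ term: 1.77·62.3^0.52·exp(0.02·67-2.1750) = 6.584
  Sd branch = 0.102·Sd^0.62·e^(0.033·RH+0.04·T) = 38.37 μm/a
  r_corr = 6.584 + 38.37 = 44.95 μm/a
Power-law: D(5) = r_corr · 5^0.523
  D(5) = 44.95 × 5^0.523 = 44.95 × 2.32 = 104.3 μm
  Mass loss = 104.3 μm × 7.85 g/cm³ = 818.7 g·m⁻²

D(5) = 819 g·m⁻²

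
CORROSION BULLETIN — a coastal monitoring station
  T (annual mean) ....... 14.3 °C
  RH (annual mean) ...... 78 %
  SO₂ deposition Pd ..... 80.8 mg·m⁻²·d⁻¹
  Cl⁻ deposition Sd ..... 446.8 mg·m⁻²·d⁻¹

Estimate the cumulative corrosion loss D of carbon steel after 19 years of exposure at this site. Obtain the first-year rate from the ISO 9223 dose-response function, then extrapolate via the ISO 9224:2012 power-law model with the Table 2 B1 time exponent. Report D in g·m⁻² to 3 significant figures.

carbon steel: f(T) = -0.054·(T−10) [T>10 °C] = -0.2322
  SO₂ term: 1.77·80.8^0.52·exp(0.02·78-0.2322) = 65.54
  Cl⁻ term: 0.102·446.8^0.62·exp(0.033·78+0.04·14.3) = 104.2
  sum: 65.54 + 104.2 → r_corr = 169.8 μm/a
Long-term exponent b (ISO 9224 Table 2, B1) = 0.523
  D(19) = 169.8 × 19^0.523 = 169.8 × 4.664 = 791.8 μm
  Mass loss = 791.8 μm × 7.85 g/cm³ = 6216 g·m⁻²

D(19) = 6.22e+03 g·m⁻²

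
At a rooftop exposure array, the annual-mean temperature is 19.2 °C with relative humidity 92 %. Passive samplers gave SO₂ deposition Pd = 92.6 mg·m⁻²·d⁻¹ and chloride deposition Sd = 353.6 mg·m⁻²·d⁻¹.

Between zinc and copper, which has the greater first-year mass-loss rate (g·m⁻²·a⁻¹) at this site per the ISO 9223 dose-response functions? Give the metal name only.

zinc: f(T) = -0.071·(T−10) [T>10 °C] = -0.6532
  sulphur-dioxide contribution → 3.39 μm/a
  chloride contribution → 5.298 μm/a
  total first-year rate 8.687 μm/a
  mass loss = 8.687 μm/a × 7.14 g/cm³ = 62.03 g·m⁻²·a⁻¹
copper: temperature factor f = -0.080·(9.2) = -0.7360
  sulphur-dioxide contribution → 1.876 μm/a
  chloride contribution → 3.514 μm/a
  ⇒ r_corr(copper) = 5.39 μm/a
  mass loss = 5.39 μm/a × 8.96 g/cm³ = 48.3 g·m⁻²·a⁻¹
Ordering by g·m⁻²·a⁻¹: zinc (62) > copper (48.3)

zinc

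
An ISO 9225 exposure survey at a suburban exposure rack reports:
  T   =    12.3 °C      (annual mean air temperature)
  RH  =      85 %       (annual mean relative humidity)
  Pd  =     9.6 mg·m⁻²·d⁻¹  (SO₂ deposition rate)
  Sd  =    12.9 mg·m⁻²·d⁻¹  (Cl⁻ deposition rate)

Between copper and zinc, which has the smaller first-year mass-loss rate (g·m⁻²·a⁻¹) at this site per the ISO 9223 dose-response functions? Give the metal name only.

zinc

copper: T>10 °C ⇒ hinge -0.080·(12.3−10) = -0.1840
  Pd branch = 0.0053·Pd^0.26·e^(0.059·RH+f) = 1.196 μm/a
  Sd branch = 0.01025·Sd^0.27·e^(0.036·RH+0.049·T) = 0.7967 μm/a
  sum: 1.196 + 0.7967 → r_corr = 1.993 μm/a
  mass loss = 1.993 μm/a × 8.96 g/cm³ = 17.85 g·m⁻²·a⁻¹
zinc: T>10 °C ⇒ hinge -0.071·(12.3−10) = -0.1633
  SO₂ term: 0.0129·9.6^0.44·exp(0.046·85-0.1633) = 1.479
  Sd branch = 0.0175·Sd^0.57·e^(0.008·RH+0.085·T) = 0.4221 μm/a
  r_corr = 1.479 + 0.4221 = 1.901 μm/a
  mass loss = 1.901 μm/a × 7.14 g/cm³ = 13.57 g·m⁻²·a⁻¹
Ordering by g·m⁻²·a⁻¹: copper (17.9) > zinc (13.6)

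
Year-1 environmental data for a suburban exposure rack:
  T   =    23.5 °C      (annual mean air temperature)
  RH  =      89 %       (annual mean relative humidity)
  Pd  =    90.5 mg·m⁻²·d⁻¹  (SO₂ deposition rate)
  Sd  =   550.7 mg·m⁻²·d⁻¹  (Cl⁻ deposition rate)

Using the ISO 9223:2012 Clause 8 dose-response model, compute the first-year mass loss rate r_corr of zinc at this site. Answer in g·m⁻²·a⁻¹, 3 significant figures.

zinc: T>10 °C ⇒ hinge -0.071·(23.5−10) = -0.9585
  sulphur-dioxide contribution → 2.154 μm/a
  chloride contribution → 9.596 μm/a
  ⇒ r_corr(zinc) = 11.75 μm/a
Convert to mass loss: 11.75 μm/a × 7.14 g/cm³ = 83.89 g·m⁻²·a⁻¹

r_corr = 83.9 g·m⁻²·a⁻¹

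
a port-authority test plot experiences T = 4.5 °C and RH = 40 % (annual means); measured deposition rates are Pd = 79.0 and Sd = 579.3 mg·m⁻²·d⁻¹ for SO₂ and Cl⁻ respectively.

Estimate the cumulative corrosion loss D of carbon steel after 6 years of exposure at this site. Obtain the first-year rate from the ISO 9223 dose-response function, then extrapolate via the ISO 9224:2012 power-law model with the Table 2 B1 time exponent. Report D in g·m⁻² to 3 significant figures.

carbon steel: temperature factor f = +0.150·(-5.5) = -0.8250
  SO₂ term: 1.77·79.0^0.52·exp(0.02·40-0.8250) = 16.74
  Sd branch = 0.102·Sd^0.62·e^(0.033·RH+0.04·T) = 23.61 μm/a
  sum: 16.74 + 23.61 → r_corr = 40.35 μm/a
ISO 9224: D(t) = r_corr · t^b with b = 0.523 (carbon steel, B1)
  D(6) = 40.35 × 6^0.523 = 40.35 × 2.553 = 103 μm
  Mass loss = 103 μm × 7.85 g/cm³ = 808.6 g·m⁻²

D(6) = 809 g·m⁻²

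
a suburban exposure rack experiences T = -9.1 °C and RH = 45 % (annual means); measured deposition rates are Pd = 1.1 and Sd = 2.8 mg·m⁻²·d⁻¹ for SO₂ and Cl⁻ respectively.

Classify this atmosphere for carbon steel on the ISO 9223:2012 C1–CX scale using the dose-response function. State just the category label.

C1

carbon steel: f(T) = +0.150·(T−10) [T≤10 °C] = -2.8650
  Pd branch = 1.77·Pd^0.52·e^(0.02·RH+f) = 0.2607 μm/a
  Cl⁻ term: 0.102·2.8^0.62·exp(0.033·45+0.04·-9.1) = 0.5925
  r_corr = 0.2607 + 0.5925 = 0.8532 μm/a
0.853 μm/a falls in (0, 1.3] for carbon steel → category C1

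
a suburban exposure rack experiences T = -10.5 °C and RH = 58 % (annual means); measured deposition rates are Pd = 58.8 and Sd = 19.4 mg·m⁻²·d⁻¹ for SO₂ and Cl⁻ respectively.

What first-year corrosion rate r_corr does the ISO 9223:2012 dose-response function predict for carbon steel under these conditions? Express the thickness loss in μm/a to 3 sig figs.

carbon steel: f(T) = +0.150·(T−10) [T≤10 °C] = -3.0750
  Pd branch = 1.77·Pd^0.52·e^(0.02·RH+f) = 2.17 μm/a
  Cl⁻ term: 0.102·19.4^0.62·exp(0.033·58+0.04·-10.5) = 2.857
  sum: 2.17 + 2.857 → r_corr = 5.026 μm/a

r_corr = 5.03 μm/a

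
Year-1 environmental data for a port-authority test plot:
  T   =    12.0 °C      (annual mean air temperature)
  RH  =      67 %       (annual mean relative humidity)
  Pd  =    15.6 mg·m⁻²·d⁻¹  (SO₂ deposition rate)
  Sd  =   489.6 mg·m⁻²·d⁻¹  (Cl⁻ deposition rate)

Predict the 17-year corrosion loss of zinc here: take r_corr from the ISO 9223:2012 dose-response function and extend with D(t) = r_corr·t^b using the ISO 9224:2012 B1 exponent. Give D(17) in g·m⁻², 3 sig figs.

zinc: temperature factor f = -0.071·(2.0) = -0.1420
  SO₂ term: 0.0129·15.6^0.44·exp(0.046·67-0.1420) = 0.8173
  Cl⁻ term: 0.0175·489.6^0.57·exp(0.008·67+0.085·12.0) = 2.831
  r_corr = 0.8173 + 2.831 = 3.649 μm/a
Power-law: D(17) = r_corr · 17^0.813
  D(17) = 3.649 × 17^0.813 = 3.649 × 10.01 = 36.52 μm
  Mass loss = 36.52 μm × 7.14 g/cm³ = 260.7 g·m⁻²

D(17) = 261 g·m⁻²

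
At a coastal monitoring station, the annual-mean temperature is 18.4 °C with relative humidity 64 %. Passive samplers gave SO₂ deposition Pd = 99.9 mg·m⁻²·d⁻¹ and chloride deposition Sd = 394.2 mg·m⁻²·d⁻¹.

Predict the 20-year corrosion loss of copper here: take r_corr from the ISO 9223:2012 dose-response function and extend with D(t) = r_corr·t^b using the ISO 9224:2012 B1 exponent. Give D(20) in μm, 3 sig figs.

D(20) = 12.2 μm

copper: f(T) = -0.080·(T−10) [T>10 °C] = -0.6720
  SO₂ term: 0.0053·99.9^0.26·exp(0.059·64-0.6720) = 0.391
  Cl⁻ term: 0.01025·394.2^0.27·exp(0.036·64+0.049·18.4) = 1.27
  r_corr = 0.391 + 1.27 = 1.661 μm/a
Power-law: D(20) = r_corr · 20^0.667
  D(20) = 1.661 × 20^0.667 = 1.661 × 7.375 = 12.25 μm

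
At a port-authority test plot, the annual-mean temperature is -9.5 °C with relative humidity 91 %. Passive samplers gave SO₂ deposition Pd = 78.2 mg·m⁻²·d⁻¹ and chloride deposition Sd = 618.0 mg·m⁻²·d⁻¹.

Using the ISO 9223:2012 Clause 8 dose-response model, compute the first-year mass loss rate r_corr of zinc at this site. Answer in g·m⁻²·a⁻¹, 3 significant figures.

zinc: temperature factor f = +0.038·(-19.5) = -0.7410
  sulphur-dioxide contribution → 2.753 μm/a
  chloride contribution → 0.6301 μm/a
  total first-year rate 3.383 μm/a
Convert to mass loss: 3.383 μm/a × 7.14 g/cm³ = 24.15 g·m⁻²·a⁻¹

r_corr = 24.2 g·m⁻²·a⁻¹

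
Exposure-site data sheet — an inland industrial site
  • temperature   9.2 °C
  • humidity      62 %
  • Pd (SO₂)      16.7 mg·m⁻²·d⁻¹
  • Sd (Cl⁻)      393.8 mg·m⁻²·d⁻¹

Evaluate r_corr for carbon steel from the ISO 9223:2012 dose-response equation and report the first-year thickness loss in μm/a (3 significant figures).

r_corr = 69.8 μm/a

carbon steel: T≤10 °C ⇒ hinge +0.150·(9.2−10) = -0.1200
  Pd branch = 1.77·Pd^0.52·e^(0.02·RH+f) = 23.45 μm/a
  Cl⁻ term: 0.102·393.8^0.62·exp(0.033·62+0.04·9.2) = 46.35
  r_corr = 23.45 + 46.35 = 69.8 μm/a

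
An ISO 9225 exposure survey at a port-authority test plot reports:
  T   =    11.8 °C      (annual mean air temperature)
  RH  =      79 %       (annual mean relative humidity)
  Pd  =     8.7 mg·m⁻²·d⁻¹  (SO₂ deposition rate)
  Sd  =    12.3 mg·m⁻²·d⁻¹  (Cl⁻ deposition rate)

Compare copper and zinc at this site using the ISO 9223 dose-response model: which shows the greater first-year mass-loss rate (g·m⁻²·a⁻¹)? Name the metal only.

copper

copper: f(T) = -0.080·(T−10) [T>10 °C] = -0.1440
  sulphur-dioxide contribution → 0.8516 μm/a
  chloride contribution → 0.6184 μm/a
  ⇒ r_corr(copper) = 1.47 μm/a
  mass loss = 1.47 μm/a × 8.96 g/cm³ = 13.17 g·m⁻²·a⁻¹
zinc: T>10 °C ⇒ hinge -0.071·(11.8−10) = -0.1278
  sulphur-dioxide contribution → 1.114 μm/a
  chloride contribution → 0.3753 μm/a
  ⇒ r_corr(zinc) = 1.489 μm/a
  mass loss = 1.489 μm/a × 7.14 g/cm³ = 10.63 g·m⁻²·a⁻¹
Ordering by g·m⁻²·a⁻¹: copper (13.2) > zinc (10.6)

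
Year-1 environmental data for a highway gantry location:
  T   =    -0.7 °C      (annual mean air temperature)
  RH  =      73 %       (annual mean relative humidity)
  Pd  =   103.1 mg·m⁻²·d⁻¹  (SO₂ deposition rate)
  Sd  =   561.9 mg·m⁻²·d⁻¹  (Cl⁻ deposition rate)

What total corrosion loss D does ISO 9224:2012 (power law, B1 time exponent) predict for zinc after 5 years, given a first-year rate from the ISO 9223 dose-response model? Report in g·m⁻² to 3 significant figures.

zinc: T≤10 °C ⇒ hinge +0.038·(-0.7−10) = -0.4066
  sulphur-dioxide contribution → 1.898 μm/a
  chloride contribution → 1.092 μm/a
  ⇒ r_corr(zinc) = 2.989 μm/a
ISO 9224: D(t) = r_corr · t^b with b = 0.813 (zinc, B1)
  D(5) = 2.989 × 5^0.813 = 2.989 × 3.701 = 11.06 μm
  Mass loss = 11.06 μm × 7.14 g/cm³ = 78.98 g·m⁻²

D(5) = 79.0 g·m⁻²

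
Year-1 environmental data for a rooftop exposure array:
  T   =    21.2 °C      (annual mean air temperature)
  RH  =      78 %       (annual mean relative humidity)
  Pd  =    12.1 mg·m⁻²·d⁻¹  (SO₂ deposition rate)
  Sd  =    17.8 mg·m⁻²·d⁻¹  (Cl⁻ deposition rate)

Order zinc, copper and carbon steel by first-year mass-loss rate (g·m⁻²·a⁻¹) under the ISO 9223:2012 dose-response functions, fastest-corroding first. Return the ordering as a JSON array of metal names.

zinc: f(T) = -0.071·(T−10) [T>10 °C] = -0.7952
  Pd branch = 0.0129·Pd^0.44·e^(0.046·RH+f) = 0.6308 μm/a
  Sd branch = 0.0175·Sd^0.57·e^(0.008·RH+0.085·T) = 1.022 μm/a
  sum: 0.6308 + 1.022 → r_corr = 1.653 μm/a
  mass loss = 1.653 μm/a × 7.14 g/cm³ = 11.8 g·m⁻²·a⁻¹
copper: T>10 °C ⇒ hinge -0.080·(21.2−10) = -0.8960
  SO₂ term: 0.0053·12.1^0.26·exp(0.059·78-0.8960) = 0.4124
  Sd branch = 0.01025·Sd^0.27·e^(0.036·RH+0.049·T) = 1.045 μm/a
  sum: 0.4124 + 1.045 → r_corr = 1.457 μm/a
  mass loss = 1.457 μm/a × 8.96 g/cm³ = 13.06 g·m⁻²·a⁻¹
carbon steel: f(T) = -0.054·(T−10) [T>10 °C] = -0.6048
  SO₂ term: 1.77·12.1^0.52·exp(0.02·78-0.6048) = 16.82
  Sd branch = 0.102·Sd^0.62·e^(0.033·RH+0.04·T) = 18.62 μm/a
  r_corr = 16.82 + 18.62 = 35.44 μm/a
  mass loss = 35.44 μm/a × 7.85 g/cm³ = 278.2 g·m⁻²·a⁻¹
Ordering by g·m⁻²·a⁻¹: carbon steel (278) > copper (13.1) > zinc (11.8)

["carbon steel", "copper", "zinc"]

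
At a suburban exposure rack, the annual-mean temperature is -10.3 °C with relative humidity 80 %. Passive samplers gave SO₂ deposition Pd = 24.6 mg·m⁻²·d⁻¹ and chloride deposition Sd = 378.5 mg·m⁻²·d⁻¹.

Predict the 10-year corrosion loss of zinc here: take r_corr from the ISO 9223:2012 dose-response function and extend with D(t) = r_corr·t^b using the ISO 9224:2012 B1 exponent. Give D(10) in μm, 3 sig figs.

zinc: f(T) = +0.038·(T−10) [T≤10 °C] = -0.7714
  Pd branch = 0.0129·Pd^0.44·e^(0.046·RH+f) = 0.9678 μm/a
  Sd branch = 0.0175·Sd^0.57·e^(0.008·RH+0.085·T) = 0.4076 μm/a
  sum: 0.9678 + 0.4076 → r_corr = 1.375 μm/a
Long-term exponent b (ISO 9224 Table 2, B1) = 0.813
  D(10) = 1.375 × 10^0.813 = 1.375 × 6.501 = 8.942 μm

D(10) = 8.94 μm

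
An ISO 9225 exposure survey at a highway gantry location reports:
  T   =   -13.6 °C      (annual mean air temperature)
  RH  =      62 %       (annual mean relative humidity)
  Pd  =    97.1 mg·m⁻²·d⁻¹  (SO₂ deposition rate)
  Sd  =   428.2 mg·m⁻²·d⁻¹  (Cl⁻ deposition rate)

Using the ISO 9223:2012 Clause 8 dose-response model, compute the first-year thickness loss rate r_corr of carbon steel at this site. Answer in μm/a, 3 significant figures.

r_corr = 21.5 μm/a

carbon steel: T≤10 °C ⇒ hinge +0.150·(-13.6−10) = -3.5400
  Pd branch = 1.77·Pd^0.52·e^(0.02·RH+f) = 1.916 μm/a
  Cl⁻ term: 0.102·428.2^0.62·exp(0.033·62+0.04·-13.6) = 19.61
  r_corr = 1.916 + 19.61 = 21.53 μm/a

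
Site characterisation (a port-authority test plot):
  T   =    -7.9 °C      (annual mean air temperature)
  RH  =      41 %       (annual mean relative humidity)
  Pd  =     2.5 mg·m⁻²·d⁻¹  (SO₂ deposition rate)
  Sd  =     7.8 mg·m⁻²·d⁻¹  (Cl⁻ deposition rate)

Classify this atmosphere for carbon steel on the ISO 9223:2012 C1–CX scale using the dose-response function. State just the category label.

C2

carbon steel: f(T) = +0.150·(T−10) [T≤10 °C] = -2.6850
  Pd branch = 1.77·Pd^0.52·e^(0.02·RH+f) = 0.4415 μm/a
  Sd branch = 0.102·Sd^0.62·e^(0.033·RH+0.04·T) = 1.028 μm/a
  sum: 0.4415 + 1.028 → r_corr = 1.47 μm/a
1.47 μm/a falls in (1.3, 25] for carbon steel → category C2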